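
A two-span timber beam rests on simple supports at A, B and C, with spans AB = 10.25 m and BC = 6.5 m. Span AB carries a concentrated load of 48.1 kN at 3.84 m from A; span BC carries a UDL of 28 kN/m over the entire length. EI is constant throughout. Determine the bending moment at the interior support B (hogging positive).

Take M_B as the redundant. Released structure: two simple spans AB and BC with a hinge at B.
End slopes at the hinge B, treating each span as simply supported:
  span AB: point load 48.1 at a = 3.84: Pab(L + a)/(6LEI) = 271.3/EI
  span BC: UDL 28: wL³/(24EI) = 320.4/EI
  relative rotation θ_0 = (271.3 + 320.4)/EI = 591.6/EI
A unit hogging moment at B produces rotation L₁/(3EI) + L₂/(3EI) = 5.583/EI.
Slope continuity at B: θ_0 = M_B·5.583/EI, so M_B = 591.6/5.583 = 106 kN·m (hogging).

M_B = 106 kN·m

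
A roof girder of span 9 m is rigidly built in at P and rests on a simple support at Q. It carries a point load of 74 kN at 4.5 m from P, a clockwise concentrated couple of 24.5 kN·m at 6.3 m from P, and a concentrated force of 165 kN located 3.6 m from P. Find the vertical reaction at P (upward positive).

Remove the prop at Q; the released (primary) structure is a cantilever built in at P.
Deflection at Q on the released cantilever, summing each load's contribution:
  point load 74 at a = 4.5: Pa²(3L − a)/(6EI) = 5619/EI
  clockwise couple 24.5 at a = 6.3: M₀a(2L − a)/(2EI) = 902.9/EI
  point load 165 at a = 3.6: Pa²(3L − a)/(6EI) = 8340/EI
  δ_0 = 14862/EI
Tip deflection under a unit load at Q: L³/(3EI) = 243/EI.
Compatibility at Q: δ_0 − R_Q·δ_{QQ} = 0, so R_Q = 14862/243 = 61.16 kN.
Vertical equilibrium: R_P = ΣP − R_Q = 239 − 61.16 = 177.8 kN.

R_P = 177.8 kN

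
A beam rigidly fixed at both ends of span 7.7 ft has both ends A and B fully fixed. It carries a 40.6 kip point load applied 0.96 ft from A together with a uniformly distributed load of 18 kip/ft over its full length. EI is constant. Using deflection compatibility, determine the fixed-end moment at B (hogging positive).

M_B = 93.19 kip·ft

Release both end moments; the primary structure is a simply-supported span AB with redundants M_A and M_B.
On the primary (simply-supported) span, the end slopes from the loading are:
  at A: point load 40.6 at a = 0.96: Pab(L + b)/(6LEI) = 82.11/EI
  at B: point load 40.6 at a = 0.96: Pab(L + a)/(6LEI) = 49.24/EI
  at A: UDL 18: wL³/(24EI) = 342.4/EI
  at B: UDL 18: wL³/(24EI) = 342.4/EI
  θ_A0 = 424.5/EI,  θ_B0 = 391.6/EI
Flexibility coefficients: a unit moment at one end gives L/(3EI) there and L/(6EI) at the far end, so f₁₁ = f₂₂ = 2.567/EI and f₁₂ = f₂₁ = 1.283/EI.
Compatibility — zero rotation at each built-in end:
  2.567 M_A + 1.283 M_B = 424.5
  1.283 M_A + 2.567 M_B = 391.6
Solving the pair gives M_A = 118.8 kip·ft and M_B = 93.19 kip·ft (hogging).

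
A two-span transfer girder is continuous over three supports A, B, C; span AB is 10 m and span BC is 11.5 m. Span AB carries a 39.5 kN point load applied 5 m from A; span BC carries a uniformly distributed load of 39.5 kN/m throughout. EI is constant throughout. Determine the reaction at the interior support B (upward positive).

Release continuity at B by inserting a hinge; the redundant is the internal moment M_B. The primary structure is two simply-supported spans AB and BC.
Discontinuity in slope at B on the released structure — sum the simple-span end rotations:
  span AB: point load 39.5 at a = 5: Pab(L + a)/(6LEI) = 246.9/EI
  span BC: UDL 39.5: wL³/(24EI) = 2503/EI
  relative rotation θ_0 = (246.9 + 2503)/EI = 2750/EI
A unit hogging moment at B produces rotation L₁/(3EI) + L₂/(3EI) = 7.167/EI.
Slope continuity at B: θ_0 = M_B·7.167/EI, so M_B = 2750/7.167 = 383.7 kN·m (hogging).
Span AB, ΣM about A with M_B applied at B: R_B^{AB}·10 = 197.5 + 383.7, so R_B^{AB} = 58.12 kN and R_A = 39.5 − 58.12 = -18.62 kN.
Span BC, ΣM about C: R_B^{BC}·11.5 = 2612 + 383.7, so R_B^{BC} = 260.5 kN and R_C = 454.2 − 260.5 = 193.8 kN.
R_B = 58.12 + 260.5 = 318.6 kN.

R_B = 318.6 kN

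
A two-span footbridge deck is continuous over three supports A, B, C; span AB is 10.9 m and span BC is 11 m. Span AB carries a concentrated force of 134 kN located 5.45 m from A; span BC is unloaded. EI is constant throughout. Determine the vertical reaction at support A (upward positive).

R_A = 54.49 kN

Take M_B as the redundant. Released structure: two simple spans AB and BC with a hinge at B.
Rotations at B on the released spans (each span's end-slope, ×1/EI):
  span AB: point load 134 at a = 5.45: Pab(L + a)/(6LEI) = 995/EI
  relative rotation θ_0 = (995 + 0)/EI = 995/EI
A unit hogging moment at B produces rotation L₁/(3EI) + L₂/(3EI) = 7.3/EI.
Slope continuity at B: θ_0 = M_B·7.3/EI, so M_B = 995/7.3 = 136.3 kN·m (hogging).
Span AB, ΣM about A with M_B applied at B: R_B^{AB}·10.9 = 730.3 + 136.3, so R_B^{AB} = 79.51 kN and R_A = 134 − 79.51 = 54.49 kN.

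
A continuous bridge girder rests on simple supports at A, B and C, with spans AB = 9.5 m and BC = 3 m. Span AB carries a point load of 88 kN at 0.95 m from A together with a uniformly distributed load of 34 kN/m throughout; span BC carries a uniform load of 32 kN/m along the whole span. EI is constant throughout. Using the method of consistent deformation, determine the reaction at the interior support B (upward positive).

R_B = 363.7 kN

Release continuity at B by inserting a hinge; the redundant is the internal moment M_B. The primary structure is two simply-supported spans AB and BC.
End slopes at the hinge B, treating each span as simply supported:
  span AB: point load 88 at a = 0.95: Pab(L + a)/(6LEI) = 131/EI
  span AB: UDL 34: wL³/(24EI) = 1215/EI
  span BC: UDL 32: wL³/(24EI) = 36/EI
  relative rotation θ_0 = (1346 + 36)/EI = 1382/EI
A unit hogging moment at B produces rotation L₁/(3EI) + L₂/(3EI) = 4.167/EI.
Slope continuity at B: θ_0 = M_B·4.167/EI, so M_B = 1382/4.167 = 331.6 kN·m (hogging).
Span AB, ΣM about A with M_B applied at B: R_B^{AB}·9.5 = 1618 + 331.6, so R_B^{AB} = 205.2 kN and R_A = 411 − 205.2 = 205.8 kN.
Span BC, ΣM about C: R_B^{BC}·3 = 144 + 331.6, so R_B^{BC} = 158.5 kN and R_C = 96 − 158.5 = -62.53 kN.
R_B = 205.2 + 158.5 = 363.7 kN.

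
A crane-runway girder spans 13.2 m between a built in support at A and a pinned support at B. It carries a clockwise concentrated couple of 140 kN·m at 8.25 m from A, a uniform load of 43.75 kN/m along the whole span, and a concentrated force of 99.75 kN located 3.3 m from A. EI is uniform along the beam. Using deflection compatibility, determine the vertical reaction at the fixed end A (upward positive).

Release the roller at B. Primary structure: cantilever fixed at A.
Primary-structure tip deflection at B by superposition:
  clockwise couple 140 at a = 8.25: M₀a(2L − a)/(2EI) = 10482/EI
  UDL 43.75: wL⁴/(8EI) = 166029/EI
  point load 99.75 at a = 3.3: Pa²(3L − a)/(6EI) = 6572/EI
  δ_0 = 183083/EI
Flexibility coefficient — unit upward force at B: δ_{BB} = L³/(3EI) = 766.7/EI.
Compatibility at B: δ_0 − R_B·δ_{BB} = 0, so R_B = 183083/766.7 = 238.8 kN.
Vertical equilibrium: R_A = ΣP − R_B = 677.2 − 238.8 = 438.4 kN.

R_A = 438.4 kN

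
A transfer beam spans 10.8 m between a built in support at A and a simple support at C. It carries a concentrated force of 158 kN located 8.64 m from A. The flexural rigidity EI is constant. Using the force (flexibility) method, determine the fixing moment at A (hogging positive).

M_A = 163.8 kN·m

Release the roller at C. Primary structure: cantilever fixed at A.
Primary-structure tip deflection at C by superposition:
  point load 158 at a = 8.64: Pa²(3L − a)/(6EI) = 46707/EI
Flexibility coefficient — unit upward force at C: δ_{CC} = L³/(3EI) = 419.9/EI.
Compatibility at C: δ_0 − R_C·δ_{CC} = 0, so R_C = 46707/419.9 = 111.2 kN.
Moment equilibrium about A: M_A = Σ(load moments about A) − R_C·L = 1365 − 111.2×10.8 = 163.8 kN·m.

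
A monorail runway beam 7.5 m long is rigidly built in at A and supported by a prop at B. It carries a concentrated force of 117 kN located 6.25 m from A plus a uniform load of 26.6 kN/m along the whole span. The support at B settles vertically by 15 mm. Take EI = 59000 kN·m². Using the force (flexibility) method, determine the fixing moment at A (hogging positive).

M_A = 305.3 kN·m

Release the roller at B. Primary structure: cantilever fixed at A.
Deflection at B on the released cantilever, summing each load's contribution:
  point load 117 at a = 6.25: Pa²(3L − a)/(6EI) = 12378/EI
  UDL 26.6: wL⁴/(8EI) = 10521/EI
  δ_0 = 22898/EI
Tip deflection under a unit load at B: L³/(3EI) = 140.6/EI.
With EI = 59000 kN·m²: δ_0 = 0.38811 m and δ_{BB} = 0.002383 m/kN.
Compatibility — the beam at B must follow the support down by 0.015 m: δ_0 − R_B·δ_{BB} = 0.015, so R_B = (0.38811 − 0.015)/0.002383 = 156.5 kN.
Moment equilibrium about A: M_A = Σ(load moments about A) − R_B·L = 1479 − 156.5×7.5 = 305.3 kN·m.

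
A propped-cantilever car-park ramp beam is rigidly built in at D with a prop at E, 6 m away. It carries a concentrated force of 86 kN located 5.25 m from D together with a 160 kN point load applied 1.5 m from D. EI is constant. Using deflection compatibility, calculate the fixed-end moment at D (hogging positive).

M_D = 189.2 kN·m

Take the reaction at E as the redundant and release it; the primary structure is a cantilever fixed at D.
Free-end deflection of the primary structure under the applied loading (downward +):
  point load 86 at a = 5.25: Pa²(3L − a)/(6EI) = 5037/EI
  point load 160 at a = 1.5: Pa²(3L − a)/(6EI) = 990/EI
  δ_0 = 6027/EI
Flexibility coefficient — unit upward force at E: δ_{EE} = L³/(3EI) = 72/EI.
Compatibility at E: δ_0 − R_E·δ_{EE} = 0, so R_E = 6027/72 = 83.71 kN.
Moment equilibrium about D: M_D = Σ(load moments about D) − R_E·L = 691.5 − 83.71×6 = 189.2 kN·m.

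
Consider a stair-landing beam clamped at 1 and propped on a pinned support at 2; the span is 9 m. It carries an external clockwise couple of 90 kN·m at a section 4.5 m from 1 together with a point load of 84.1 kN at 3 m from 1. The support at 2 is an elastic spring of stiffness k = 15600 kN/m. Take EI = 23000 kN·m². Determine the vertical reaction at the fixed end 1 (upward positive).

R_1 = 60.53 kN

Remove the prop at 2; the released (primary) structure is a cantilever built in at 1.
Deflection at 2 on the released cantilever, summing each load's contribution:
  clockwise couple 90 at a = 4.5: M₀a(2L − a)/(2EI) = 2734/EI
  point load 84.1 at a = 3: Pa²(3L − a)/(6EI) = 3028/EI
  δ_0 = 5761/EI
Tip deflection under a unit load at 2: L³/(3EI) = 243/EI.
With EI = 23000 kN·m²: δ_0 = 0.25049 m and δ_{22} = 0.010565 m/kN.
Compatibility — the spring shortens by R_2/k under the reaction it provides: δ_0 − R_2·δ_{22} = R_2/k. With 1/k = 0.000064 m/kN, R_2 = δ_0 / (δ_{22} + 1/k) = 0.25049 / (0.010565 + 0.000064) = 23.57 kN.
Vertical equilibrium: R_1 = ΣP − R_2 = 84.1 − 23.57 = 60.53 kN.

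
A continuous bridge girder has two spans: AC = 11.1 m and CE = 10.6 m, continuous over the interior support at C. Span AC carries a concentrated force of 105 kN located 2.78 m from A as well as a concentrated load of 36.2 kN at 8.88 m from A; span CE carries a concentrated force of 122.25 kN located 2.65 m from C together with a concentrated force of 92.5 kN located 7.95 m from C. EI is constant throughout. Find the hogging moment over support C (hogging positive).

M_C = 259.5 kN·m

Take M_C as the redundant. Released structure: two simple spans AC and CE with a hinge at C.
Rotations at C on the released spans (each span's end-slope, ×1/EI):
  span AC: point load 105 at a = 2.78: Pab(L + a)/(6LEI) = 506.1/EI
  span AC: point load 36.2 at a = 8.88: Pab(L + a)/(6LEI) = 214.1/EI
  span CE: point load 122.25 at a = 2.65: Pab(L + b)/(6LEI) = 751.2/EI
  span CE: point load 92.5 at a = 7.95: Pab(L + b)/(6LEI) = 406/EI
  relative rotation θ_0 = (720.2 + 1157)/EI = 1877/EI
A unit hogging moment at C produces rotation L₁/(3EI) + L₂/(3EI) = 7.233/EI.
Slope continuity at C: θ_0 = M_C·7.233/EI, so M_C = 1877/7.233 = 259.5 kN·m (hogging).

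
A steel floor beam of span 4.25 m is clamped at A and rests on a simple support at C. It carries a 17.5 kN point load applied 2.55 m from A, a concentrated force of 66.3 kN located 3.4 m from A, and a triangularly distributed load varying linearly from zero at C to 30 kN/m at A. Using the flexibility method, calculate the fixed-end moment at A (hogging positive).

Take the reaction at C as the redundant and release it; the primary structure is a cantilever fixed at A.
Downward deflection at the released point C due to the loads:
  point load 17.5 at a = 2.55: Pa²(3L − a)/(6EI) = 193.4/EI
  point load 66.3 at a = 3.4: Pa²(3L − a)/(6EI) = 1194/EI
  triangular load, peak 30 at the fixed end: w₀L⁴/(30EI) = 326.3/EI
  δ_0 = 1714/EI
Flexibility coefficient — unit upward force at C: δ_{CC} = L³/(3EI) = 25.59/EI.
The prop prevents deflection at C: R_C = δ_0/δ_{CC} = 1714/25.59 = 66.99 kN.
Moment equilibrium about A: M_A = Σ(load moments about A) − R_C·L = 360.4 − 66.99×4.25 = 75.67 kN·m.

M_A = 75.67 kN·m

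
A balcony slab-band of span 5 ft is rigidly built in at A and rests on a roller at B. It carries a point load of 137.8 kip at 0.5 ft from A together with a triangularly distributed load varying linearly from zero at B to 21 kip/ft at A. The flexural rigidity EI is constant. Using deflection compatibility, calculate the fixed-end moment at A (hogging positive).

M_A = 93.91 kip·ft

Choose R_B as the redundant. The primary structure is the cantilever fixed at A.
Downward deflection at the released point B due to the loads:
  point load 137.8 at a = 0.5: Pa²(3L − a)/(6EI) = 83.25/EI
  triangular load, peak 21 at the fixed end: w₀L⁴/(30EI) = 437.5/EI
  δ_0 = 520.8/EI
Tip deflection under a unit load at B: L³/(3EI) = 41.67/EI.
Compatibility at B: δ_0 − R_B·δ_{BB} = 0, so R_B = 520.8/41.67 = 12.5 kip.
Moment equilibrium about A: M_A = Σ(load moments about A) − R_B·L = 156.4 − 12.5×5 = 93.91 kip·ft.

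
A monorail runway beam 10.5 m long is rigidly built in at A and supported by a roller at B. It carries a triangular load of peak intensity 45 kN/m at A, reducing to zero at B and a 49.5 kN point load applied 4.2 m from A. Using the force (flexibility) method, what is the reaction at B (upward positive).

Choose R_B as the redundant. The primary structure is the cantilever fixed at A.
Free-end deflection of the primary structure under the applied loading (downward +):
  triangular load, peak 45 at the fixed end: w₀L⁴/(30EI) = 18233/EI
  point load 49.5 at a = 4.2: Pa²(3L − a)/(6EI) = 3973/EI
  δ_0 = 22206/EI
Flexibility coefficient — unit upward force at B: δ_{BB} = L³/(3EI) = 385.9/EI.
Compatibility at B: δ_0 − R_B·δ_{BB} = 0, so R_B = 22206/385.9 = 57.55 kN.

R_B = 57.55 kN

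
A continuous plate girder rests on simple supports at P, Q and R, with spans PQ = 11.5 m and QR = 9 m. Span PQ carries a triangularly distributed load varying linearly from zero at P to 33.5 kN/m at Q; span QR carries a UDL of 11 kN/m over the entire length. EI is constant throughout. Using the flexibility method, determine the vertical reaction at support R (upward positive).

R_R = 25.66 kN

Insert a hinge at Q; M_Q is the redundant, and each span becomes simply supported.
Discontinuity in slope at Q on the released structure — sum the simple-span end rotations:
  span PQ: triangular load, peak 33.5: w₀L³/(45EI) = 1132/EI
  span QR: UDL 11: wL³/(24EI) = 334.1/EI
  relative rotation θ_0 = (1132 + 334.1)/EI = 1466/EI
A unit hogging moment at Q produces rotation L₁/(3EI) + L₂/(3EI) = 6.833/EI.
Slope continuity at Q: θ_0 = M_Q·6.833/EI, so M_Q = 1466/6.833 = 214.6 kN·m (hogging).
Span QR, ΣM about R: R_Q^{QR}·9 = 445.5 + 214.6, so R_Q^{QR} = 73.34 kN and R_R = 99 − 73.34 = 25.66 kN.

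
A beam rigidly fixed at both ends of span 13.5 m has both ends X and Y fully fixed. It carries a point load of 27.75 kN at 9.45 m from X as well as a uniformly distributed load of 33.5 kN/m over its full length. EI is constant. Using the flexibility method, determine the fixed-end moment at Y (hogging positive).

M_Y = 563.9 kN·m

Take the two fixed-end moments M_X, M_Y as redundants; the released structure is the simple span XY.
Simple-span end rotations at X and Y under the given loads:
  at X: point load 27.75 at a = 9.45: Pab(L + b)/(6LEI) = 230.1/EI
  at Y: point load 27.75 at a = 9.45: Pab(L + a)/(6LEI) = 300.9/EI
  at X: UDL 33.5: wL³/(24EI) = 3434/EI
  at Y: UDL 33.5: wL³/(24EI) = 3434/EI
  θ_X0 = 3664/EI,  θ_Y0 = 3735/EI
Flexibility coefficients: a unit moment at one end gives L/(3EI) there and L/(6EI) at the far end, so f₁₁ = f₂₂ = 4.5/EI and f₁₂ = f₂₁ = 2.25/EI.
Compatibility — zero rotation at each built-in end:
  4.5 M_X + 2.25 M_Y = 3664
  2.25 M_X + 4.5 M_Y = 3735
Solving the pair gives M_X = 532.4 kN·m and M_Y = 563.9 kN·m (hogging).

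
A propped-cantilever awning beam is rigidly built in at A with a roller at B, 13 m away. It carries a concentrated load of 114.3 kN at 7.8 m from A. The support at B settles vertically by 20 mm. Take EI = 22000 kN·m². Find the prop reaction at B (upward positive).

Remove the prop at B; the released (primary) structure is a cantilever built in at A.
Free-end deflection of the primary structure under the applied loading (downward +):
  point load 114.3 at a = 7.8: Pa²(3L − a)/(6EI) = 36161/EI
Tip deflection under a unit load at B: L³/(3EI) = 732.3/EI.
With EI = 22000 kN·m²: δ_0 = 1.6437 m and δ_{BB} = 0.033288 m/kN.
Compatibility — the beam at B must follow the support down by 0.02 m: δ_0 − R_B·δ_{BB} = 0.02, so R_B = (1.6437 − 0.02)/0.033288 = 48.78 kN.

R_B = 48.78 kN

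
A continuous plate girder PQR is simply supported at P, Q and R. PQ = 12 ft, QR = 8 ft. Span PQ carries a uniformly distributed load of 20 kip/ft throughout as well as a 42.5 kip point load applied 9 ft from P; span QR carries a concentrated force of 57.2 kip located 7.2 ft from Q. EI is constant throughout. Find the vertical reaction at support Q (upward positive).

Take M_Q as the redundant. Released structure: two simple spans PQ and QR with a hinge at Q.
Discontinuity in slope at Q on the released structure — sum the simple-span end rotations:
  span PQ: UDL 20: wL³/(24EI) = 1440/EI
  span PQ: point load 42.5 at a = 9: Pab(L + a)/(6LEI) = 334.7/EI
  span QR: point load 57.2 at a = 7.2: Pab(L + b)/(6LEI) = 60.4/EI
  relative rotation θ_0 = (1775 + 60.4)/EI = 1835/EI
A unit hogging moment at Q produces rotation L₁/(3EI) + L₂/(3EI) = 6.667/EI.
Compatibility: M_Q·(L₁+L₂)/(3EI) = θ_0, giving M_Q = 275.3 kip·ft (hogging).
Span PQ, ΣM about P with M_Q applied at Q: R_Q^{PQ}·12 = 1822 + 275.3, so R_Q^{PQ} = 174.8 kip and R_P = 282.5 − 174.8 = 107.7 kip.
Span QR, ΣM about R: R_Q^{QR}·8 = 45.76 + 275.3, so R_Q^{QR} = 40.13 kip and R_R = 57.2 − 40.13 = 17.07 kip.
R_Q = 174.8 + 40.13 = 214.9 kip.

R_Q = 214.9 kip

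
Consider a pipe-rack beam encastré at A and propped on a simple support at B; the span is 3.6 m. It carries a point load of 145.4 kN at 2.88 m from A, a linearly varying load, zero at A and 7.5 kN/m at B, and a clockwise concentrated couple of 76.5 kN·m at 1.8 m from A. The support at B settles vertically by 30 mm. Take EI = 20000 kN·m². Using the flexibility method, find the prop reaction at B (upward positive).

R_B = 95.11 kN

Remove the prop at B; the released (primary) structure is a cantilever built in at A.
Free-end deflection of the primary structure under the applied loading (downward +):
  point load 145.4 at a = 2.88: Pa²(3L − a)/(6EI) = 1592/EI
  triangular load, peak 7.5 at the free end: 11w₀L⁴/(120EI) = 115.5/EI
  clockwise couple 76.5 at a = 1.8: M₀a(2L − a)/(2EI) = 371.8/EI
  δ_0 = 2079/EI
Flexibility coefficient — unit upward force at B: δ_{BB} = L³/(3EI) = 15.55/EI.
With EI = 20000 kN·m²: δ_0 = 0.10396 m and δ_{BB} = 0.000778 m/kN.
Compatibility — the beam at B must follow the support down by 0.03 m: δ_0 − R_B·δ_{BB} = 0.03, so R_B = (0.10396 − 0.03)/0.000778 = 95.11 kN.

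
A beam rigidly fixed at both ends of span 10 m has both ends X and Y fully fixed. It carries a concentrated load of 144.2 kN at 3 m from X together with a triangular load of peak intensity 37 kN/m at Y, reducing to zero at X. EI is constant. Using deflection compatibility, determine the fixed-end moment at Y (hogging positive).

M_Y = 275.8 kN·m

Release both end moments; the primary structure is a simply-supported span XY with redundants M_X and M_Y.
On the primary (simply-supported) span, the end slopes from the loading are:
  at X: point load 144.2 at a = 3: Pab(L + b)/(6LEI) = 858/EI
  at Y: point load 144.2 at a = 3: Pab(L + a)/(6LEI) = 656.1/EI
  at X: triangular load, peak 37: 7w₀L³/(360EI) = 719.4/EI
  at Y: triangular load, peak 37: w₀L³/(45EI) = 822.2/EI
  θ_X0 = 1577/EI,  θ_Y0 = 1478/EI
Flexibility coefficients: a unit moment at one end gives L/(3EI) there and L/(6EI) at the far end, so f₁₁ = f₂₂ = 3.333/EI and f₁₂ = f₂₁ = 1.667/EI.
Compatibility — zero rotation at each built-in end:
  3.333 M_X + 1.667 M_Y = 1577
  1.667 M_X + 3.333 M_Y = 1478
Solving the pair gives M_X = 335.3 kN·m and M_Y = 275.8 kN·m (hogging).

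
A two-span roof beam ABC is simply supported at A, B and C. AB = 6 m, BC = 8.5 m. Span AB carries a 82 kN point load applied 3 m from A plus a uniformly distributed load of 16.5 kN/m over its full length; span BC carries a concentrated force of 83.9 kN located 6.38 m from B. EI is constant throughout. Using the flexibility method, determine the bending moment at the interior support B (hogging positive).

M_B = 117.8 kN·m

Insert a hinge at B; M_B is the redundant, and each span becomes simply supported.
Discontinuity in slope at B on the released structure — sum the simple-span end rotations:
  span AB: point load 82 at a = 3: Pab(L + a)/(6LEI) = 184.5/EI
  span AB: UDL 16.5: wL³/(24EI) = 148.5/EI
  span BC: point load 83.9 at a = 6.38: Pab(L + b)/(6LEI) = 236.3/EI
  relative rotation θ_0 = (333 + 236.3)/EI = 569.3/EI
A unit hogging moment at B produces rotation L₁/(3EI) + L₂/(3EI) = 4.833/EI.
Slope continuity at B: θ_0 = M_B·4.833/EI, so M_B = 569.3/4.833 = 117.8 kN·m (hogging).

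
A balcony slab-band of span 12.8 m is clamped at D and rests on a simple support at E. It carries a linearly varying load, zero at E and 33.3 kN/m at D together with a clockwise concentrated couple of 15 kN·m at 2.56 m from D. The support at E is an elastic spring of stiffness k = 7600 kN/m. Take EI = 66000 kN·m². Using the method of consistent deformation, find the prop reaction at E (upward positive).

Choose R_E as the redundant. The primary structure is the cantilever fixed at D.
Deflection at E on the released cantilever, summing each load's contribution:
  triangular load, peak 33.3 at the fixed end: w₀L⁴/(30EI) = 29796/EI
  clockwise couple 15 at a = 2.56: M₀a(2L − a)/(2EI) = 442.4/EI
  δ_0 = 30239/EI
Tip deflection under a unit load at E: L³/(3EI) = 699.1/EI.
With EI = 66000 kN·m²: δ_0 = 0.45816 m and δ_{EE} = 0.010592 m/kN.
Compatibility — the spring shortens by R_E/k under the reaction it provides: δ_0 − R_E·δ_{EE} = R_E/k. With 1/k = 0.000132 m/kN, R_E = δ_0 / (δ_{EE} + 1/k) = 0.45816 / (0.010592 + 0.000132) = 42.73 kN.

R_E = 42.73 kN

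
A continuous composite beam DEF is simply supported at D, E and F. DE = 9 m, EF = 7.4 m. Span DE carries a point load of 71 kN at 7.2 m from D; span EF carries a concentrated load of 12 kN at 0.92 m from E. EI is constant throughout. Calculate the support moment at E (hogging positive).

Take M_E as the redundant. Released structure: two simple spans DE and EF with a hinge at E.
Discontinuity in slope at E on the released structure — sum the simple-span end rotations:
  span DE: point load 71 at a = 7.2: Pab(L + a)/(6LEI) = 276/EI
  span EF: point load 12 at a = 0.92: Pab(L + b)/(6LEI) = 22.36/EI
  relative rotation θ_0 = (276 + 22.36)/EI = 298.4/EI
A unit hogging moment at E produces rotation L₁/(3EI) + L₂/(3EI) = 5.467/EI.
Slope continuity at E: θ_0 = M_E·5.467/EI, so M_E = 298.4/5.467 = 54.59 kN·m (hogging).

M_E = 54.59 kN·m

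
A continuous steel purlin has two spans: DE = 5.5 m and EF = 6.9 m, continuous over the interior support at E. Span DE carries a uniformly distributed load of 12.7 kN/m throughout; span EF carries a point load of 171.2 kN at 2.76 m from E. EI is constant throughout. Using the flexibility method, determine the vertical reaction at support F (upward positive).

Release continuity at E by inserting a hinge; the redundant is the internal moment M_E. The primary structure is two simply-supported spans DE and EF.
Rotations at E on the released spans (each span's end-slope, ×1/EI):
  span DE: UDL 12.7: wL³/(24EI) = 88.04/EI
  span EF: point load 171.2 at a = 2.76: Pab(L + b)/(6LEI) = 521.7/EI
  relative rotation θ_0 = (88.04 + 521.7)/EI = 609.7/EI
A unit hogging moment at E produces rotation L₁/(3EI) + L₂/(3EI) = 4.133/EI.
Slope continuity at E: θ_0 = M_E·4.133/EI, so M_E = 609.7/4.133 = 147.5 kN·m (hogging).
Span EF, ΣM about F: R_E^{EF}·6.9 = 708.8 + 147.5, so R_E^{EF} = 124.1 kN and R_F = 171.2 − 124.1 = 47.1 kN.

R_F = 47.1 kN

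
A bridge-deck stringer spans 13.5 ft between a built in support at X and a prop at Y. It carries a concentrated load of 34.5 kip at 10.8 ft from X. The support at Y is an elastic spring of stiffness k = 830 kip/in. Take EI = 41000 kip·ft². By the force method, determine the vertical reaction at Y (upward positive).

R_Y = 24.17 kip

Take the reaction at Y as the redundant and release it; the primary structure is a cantilever fixed at X.
Downward deflection at the released point Y due to the loads:
  point load 34.5 at a = 10.8: Pa²(3L − a)/(6EI) = 19919/EI
Tip deflection under a unit load at Y: L³/(3EI) = 820.1/EI.
With EI = 41000 kip·ft²: δ_0 = 0.48583 ft and δ_{YY} = 0.020003 ft/kip.
Compatibility — the spring shortens by R_Y/k under the reaction it provides: δ_0 − R_Y·δ_{YY} = R_Y/k. With 1/k = 1/(830×12) ft/kip = 0.0001 ft/kip, R_Y = δ_0 / (δ_{YY} + 1/k) = 0.48583 / (0.020003 + 0.0001) = 24.17 kip.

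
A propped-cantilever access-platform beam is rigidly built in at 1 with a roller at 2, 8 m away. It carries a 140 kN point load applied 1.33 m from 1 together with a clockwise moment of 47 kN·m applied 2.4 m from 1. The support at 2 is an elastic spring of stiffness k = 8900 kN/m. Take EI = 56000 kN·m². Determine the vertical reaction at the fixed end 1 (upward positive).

R_1 = 130.4 kN

Take the reaction at 2 as the redundant and release it; the primary structure is a cantilever fixed at 1.
Downward deflection at the released point 2 due to the loads:
  point load 140 at a = 1.33: Pa²(3L − a)/(6EI) = 935.7/EI
  clockwise couple 47 at a = 2.4: M₀a(2L − a)/(2EI) = 767/EI
  δ_0 = 1703/EI
Tip deflection under a unit load at 2: L³/(3EI) = 170.7/EI.
With EI = 56000 kN·m²: δ_0 = 0.030406 m and δ_{22} = 0.003048 m/kN.
Compatibility — the spring shortens by R_2/k under the reaction it provides: δ_0 − R_2·δ_{22} = R_2/k. With 1/k = 0.000112 m/kN, R_2 = δ_0 / (δ_{22} + 1/k) = 0.030406 / (0.003048 + 0.000112) = 9.622 kN.
Vertical equilibrium: R_1 = ΣP − R_2 = 140 − 9.622 = 130.4 kN.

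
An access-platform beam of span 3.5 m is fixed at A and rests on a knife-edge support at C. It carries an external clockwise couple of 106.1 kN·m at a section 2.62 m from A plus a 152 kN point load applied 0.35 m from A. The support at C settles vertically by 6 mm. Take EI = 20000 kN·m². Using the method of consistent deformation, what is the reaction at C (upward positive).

R_C = 36.4 kN

Choose R_C as the redundant. The primary structure is the cantilever fixed at A.
Primary-structure tip deflection at C by superposition:
  clockwise couple 106.1 at a = 2.62: M₀a(2L − a)/(2EI) = 608.8/EI
  point load 152 at a = 0.35: Pa²(3L − a)/(6EI) = 31.5/EI
  δ_0 = 640.3/EI
Tip deflection under a unit load at C: L³/(3EI) = 14.29/EI.
With EI = 20000 kN·m²: δ_0 = 0.032014 m and δ_{CC} = 0.000715 m/kN.
Compatibility — the beam at C must follow the support down by 0.006 m: δ_0 − R_C·δ_{CC} = 0.006, so R_C = (0.032014 − 0.006)/0.000715 = 36.4 kN.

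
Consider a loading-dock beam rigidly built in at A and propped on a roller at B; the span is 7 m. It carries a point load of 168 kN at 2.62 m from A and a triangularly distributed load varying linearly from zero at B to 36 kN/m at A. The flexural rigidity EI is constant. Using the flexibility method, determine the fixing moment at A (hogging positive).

Choose R_B as the redundant. The primary structure is the cantilever fixed at A.
Downward deflection at the released point B due to the loads:
  point load 168 at a = 2.62: Pa²(3L − a)/(6EI) = 3533/EI
  triangular load, peak 36 at the fixed end: w₀L⁴/(30EI) = 2881/EI
  δ_0 = 6414/EI
Tip deflection under a unit load at B: L³/(3EI) = 114.3/EI.
Compatibility at B: δ_0 − R_B·δ_{BB} = 0, so R_B = 6414/114.3 = 56.1 kN.
Moment equilibrium about A: M_A = Σ(load moments about A) − R_B·L = 734.2 − 56.1×7 = 341.5 kN·m.

M_A = 341.5 kN·m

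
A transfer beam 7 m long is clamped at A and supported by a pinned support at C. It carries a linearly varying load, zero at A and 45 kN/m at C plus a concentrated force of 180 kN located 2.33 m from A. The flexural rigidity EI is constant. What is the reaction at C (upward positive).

R_C = 113.2 kN

Take the reaction at C as the redundant and release it; the primary structure is a cantilever fixed at A.
Deflection at C on the released cantilever, summing each load's contribution:
  triangular load, peak 45 at the free end: 11w₀L⁴/(120EI) = 9904/EI
  point load 180 at a = 2.33: Pa²(3L − a)/(6EI) = 3041/EI
  δ_0 = 12945/EI
Flexibility coefficient — unit upward force at C: δ_{CC} = L³/(3EI) = 114.3/EI.
The prop prevents deflection at C: R_C = δ_0/δ_{CC} = 12945/114.3 = 113.2 kN.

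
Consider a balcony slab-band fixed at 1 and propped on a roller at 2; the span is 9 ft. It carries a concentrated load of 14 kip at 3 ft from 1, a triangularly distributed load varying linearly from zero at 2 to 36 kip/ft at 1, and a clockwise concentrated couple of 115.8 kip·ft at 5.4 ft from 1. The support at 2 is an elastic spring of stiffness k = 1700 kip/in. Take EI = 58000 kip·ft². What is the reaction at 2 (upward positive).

Remove the prop at 2; the released (primary) structure is a cantilever built in at 1.
Primary-structure tip deflection at 2 by superposition:
  point load 14 at a = 3: Pa²(3L − a)/(6EI) = 504/EI
  triangular load, peak 36 at the fixed end: w₀L⁴/(30EI) = 7873/EI
  clockwise couple 115.8 at a = 5.4: M₀a(2L − a)/(2EI) = 3940/EI
  δ_0 = 12317/EI
Tip deflection under a unit load at 2: L³/(3EI) = 243/EI.
With EI = 58000 kip·ft²: δ_0 = 0.21236 ft and δ_{22} = 0.00419 ft/kip.
Compatibility — the spring shortens by R_2/k under the reaction it provides: δ_0 − R_2·δ_{22} = R_2/k. With 1/k = 1/(1700×12) ft/kip = 0.000049 ft/kip, R_2 = δ_0 / (δ_{22} + 1/k) = 0.21236 / (0.00419 + 0.000049) = 50.1 kip.

R_2 = 50.1 kip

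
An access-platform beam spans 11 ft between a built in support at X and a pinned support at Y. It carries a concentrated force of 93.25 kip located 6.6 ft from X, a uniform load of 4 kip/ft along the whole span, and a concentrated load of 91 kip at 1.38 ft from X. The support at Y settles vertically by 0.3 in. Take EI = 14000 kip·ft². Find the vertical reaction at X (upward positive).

Remove the prop at Y; the released (primary) structure is a cantilever built in at X.
Free-end deflection of the primary structure under the applied loading (downward +):
  point load 93.25 at a = 6.6: Pa²(3L − a)/(6EI) = 17873/EI
  UDL 4: wL⁴/(8EI) = 7320/EI
  point load 91 at a = 1.38: Pa²(3L − a)/(6EI) = 913.3/EI
  δ_0 = 26106/EI
Tip deflection under a unit load at Y: L³/(3EI) = 443.7/EI.
With EI = 14000 kip·ft²: δ_0 = 1.8647 ft and δ_{YY} = 0.03169 ft/kip.
Compatibility — the beam at Y must follow the support down by 0.025 ft: δ_0 − R_Y·δ_{YY} = 0.025, so R_Y = (1.8647 − 0.025)/0.03169 = 58.05 kip.
Vertical equilibrium: R_X = ΣP − R_Y = 228.2 − 58.05 = 170.2 kip.

R_X = 170.2 kip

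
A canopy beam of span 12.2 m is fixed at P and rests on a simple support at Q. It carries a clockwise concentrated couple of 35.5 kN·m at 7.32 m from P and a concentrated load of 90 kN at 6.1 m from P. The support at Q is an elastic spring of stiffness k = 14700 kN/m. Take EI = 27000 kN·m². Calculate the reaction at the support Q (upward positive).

Take the reaction at Q as the redundant and release it; the primary structure is a cantilever fixed at P.
Primary-structure tip deflection at Q by superposition:
  clockwise couple 35.5 at a = 7.32: M₀a(2L − a)/(2EI) = 2219/EI
  point load 90 at a = 6.1: Pa²(3L − a)/(6EI) = 17024/EI
  δ_0 = 19243/EI
Flexibility coefficient — unit upward force at Q: δ_{QQ} = L³/(3EI) = 605.3/EI.
With EI = 27000 kN·m²: δ_0 = 0.7127 m and δ_{QQ} = 0.022418 m/kN.
Compatibility — the spring shortens by R_Q/k under the reaction it provides: δ_0 − R_Q·δ_{QQ} = R_Q/k. With 1/k = 0.000068 m/kN, R_Q = δ_0 / (δ_{QQ} + 1/k) = 0.7127 / (0.022418 + 0.000068) = 31.7 kN.

R_Q = 31.7 kN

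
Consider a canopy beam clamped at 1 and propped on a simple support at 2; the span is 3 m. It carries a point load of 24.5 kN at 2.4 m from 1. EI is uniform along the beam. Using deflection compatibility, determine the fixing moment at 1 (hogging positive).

M_1 = 7.056 kN·m

Remove the prop at 2; the released (primary) structure is a cantilever built in at 1.
Downward deflection at the released point 2 due to the loads:
  point load 24.5 at a = 2.4: Pa²(3L − a)/(6EI) = 155.2/EI
Tip deflection under a unit load at 2: L³/(3EI) = 9/EI.
The prop prevents deflection at 2: R_2 = δ_0/δ_{22} = 155.2/9 = 17.25 kN.
Moment equilibrium about 1: M_1 = Σ(load moments about 1) − R_2·L = 58.8 − 17.25×3 = 7.056 kN·m.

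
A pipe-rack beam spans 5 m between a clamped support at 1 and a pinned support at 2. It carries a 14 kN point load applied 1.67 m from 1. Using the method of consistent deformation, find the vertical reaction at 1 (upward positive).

Choose R_2 as the redundant. The primary structure is the cantilever fixed at 1.
Free-end deflection of the primary structure under the applied loading (downward +):
  point load 14 at a = 1.67: Pa²(3L − a)/(6EI) = 86.74/EI
Tip deflection under a unit load at 2: L³/(3EI) = 41.67/EI.
Compatibility at 2: δ_0 − R_2·δ_{22} = 0, so R_2 = 86.74/41.67 = 2.082 kN.
Vertical equilibrium: R_1 = ΣP − R_2 = 14 − 2.082 = 11.92 kN.

R_1 = 11.92 kN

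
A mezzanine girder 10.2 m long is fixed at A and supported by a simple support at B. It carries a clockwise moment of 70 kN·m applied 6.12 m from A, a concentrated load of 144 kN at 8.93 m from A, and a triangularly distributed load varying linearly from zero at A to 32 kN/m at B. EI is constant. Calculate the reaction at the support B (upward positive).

R_B = 215.7 kN

Release the roller at B. Primary structure: cantilever fixed at A.
Primary-structure tip deflection at B by superposition:
  clockwise couple 70 at a = 6.12: M₀a(2L − a)/(2EI) = 3059/EI
  point load 144 at a = 8.93: Pa²(3L − a)/(6EI) = 41474/EI
  triangular load, peak 32 at the free end: 11w₀L⁴/(120EI) = 31751/EI
  δ_0 = 76284/EI
Tip deflection under a unit load at B: L³/(3EI) = 353.7/EI.
Compatibility at B: δ_0 − R_B·δ_{BB} = 0, so R_B = 76284/353.7 = 215.7 kN.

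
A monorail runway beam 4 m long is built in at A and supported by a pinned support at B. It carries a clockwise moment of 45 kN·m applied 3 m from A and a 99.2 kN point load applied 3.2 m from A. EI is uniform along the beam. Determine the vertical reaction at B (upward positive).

R_B = 85.66 kN

Choose R_B as the redundant. The primary structure is the cantilever fixed at A.
Primary-structure tip deflection at B by superposition:
  clockwise couple 45 at a = 3: M₀a(2L − a)/(2EI) = 337.5/EI
  point load 99.2 at a = 3.2: Pa²(3L − a)/(6EI) = 1490/EI
  δ_0 = 1827/EI
Tip deflection under a unit load at B: L³/(3EI) = 21.33/EI.
Compatibility at B: δ_0 − R_B·δ_{BB} = 0, so R_B = 1827/21.33 = 85.66 kN.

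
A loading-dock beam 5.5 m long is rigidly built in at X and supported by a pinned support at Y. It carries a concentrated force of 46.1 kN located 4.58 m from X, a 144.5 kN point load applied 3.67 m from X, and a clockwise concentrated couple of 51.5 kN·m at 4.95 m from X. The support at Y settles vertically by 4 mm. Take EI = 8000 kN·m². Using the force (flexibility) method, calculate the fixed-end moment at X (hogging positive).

Choose R_Y as the redundant. The primary structure is the cantilever fixed at X.
Downward deflection at the released point Y due to the loads:
  point load 46.1 at a = 4.58: Pa²(3L − a)/(6EI) = 1921/EI
  point load 144.5 at a = 3.67: Pa²(3L − a)/(6EI) = 4162/EI
  clockwise couple 51.5 at a = 4.95: M₀a(2L − a)/(2EI) = 771.1/EI
  δ_0 = 6854/EI
Tip deflection under a unit load at Y: L³/(3EI) = 55.46/EI.
With EI = 8000 kN·m²: δ_0 = 0.85675 m and δ_{YY} = 0.006932 m/kN.
Compatibility — the beam at Y must follow the support down by 0.004 m: δ_0 − R_Y·δ_{YY} = 0.004, so R_Y = (0.85675 − 0.004)/0.006932 = 123 kN.
Moment equilibrium about X: M_X = Σ(load moments about X) − R_Y·L = 793 − 123×5.5 = 116.4 kN·m.

M_X = 116.4 kN·m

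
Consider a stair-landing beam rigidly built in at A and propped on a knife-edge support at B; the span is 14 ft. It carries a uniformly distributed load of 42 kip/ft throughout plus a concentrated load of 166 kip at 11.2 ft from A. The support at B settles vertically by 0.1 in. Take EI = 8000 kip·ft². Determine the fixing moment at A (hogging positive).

M_A = 1253 kip·ft

Release the roller at B. Primary structure: cantilever fixed at A.
Deflection at B on the released cantilever, summing each load's contribution:
  UDL 42: wL⁴/(8EI) = 201684/EI
  point load 166 at a = 11.2: Pa²(3L − a)/(6EI) = 106892/EI
  δ_0 = 308576/EI
Tip deflection under a unit load at B: L³/(3EI) = 914.7/EI.
With EI = 8000 kip·ft²: δ_0 = 38.572 ft and δ_{BB} = 0.11433 ft/kip.
Compatibility — the beam at B must follow the support down by 0.008333 ft: δ_0 − R_B·δ_{BB} = 0.008333, so R_B = (38.572 − 0.008333)/0.11433 = 337.3 kip.
Moment equilibrium about A: M_A = Σ(load moments about A) − R_B·L = 5975 − 337.3×14 = 1253 kip·ft.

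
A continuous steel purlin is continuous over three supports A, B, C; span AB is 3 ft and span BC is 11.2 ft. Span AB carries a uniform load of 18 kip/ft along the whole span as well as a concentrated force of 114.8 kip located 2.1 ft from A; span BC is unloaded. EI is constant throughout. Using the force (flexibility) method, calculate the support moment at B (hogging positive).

M_B = 17.27 kip·ft

Release continuity at B by inserting a hinge; the redundant is the internal moment M_B. The primary structure is two simply-supported spans AB and BC.
Rotations at B on the released spans (each span's end-slope, ×1/EI):
  span AB: UDL 18: wL³/(24EI) = 20.25/EI
  span AB: point load 114.8 at a = 2.1: Pab(L + a)/(6LEI) = 61.48/EI
  relative rotation θ_0 = (81.73 + 0)/EI = 81.73/EI
A unit hogging moment at B produces rotation L₁/(3EI) + L₂/(3EI) = 4.733/EI.
Compatibility: M_B·(L₁+L₂)/(3EI) = θ_0, giving M_B = 17.27 kip·ft (hogging).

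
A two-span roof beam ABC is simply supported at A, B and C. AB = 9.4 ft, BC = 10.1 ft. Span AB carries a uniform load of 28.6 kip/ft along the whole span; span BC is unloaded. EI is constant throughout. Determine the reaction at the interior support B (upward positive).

Take M_B as the redundant. Released structure: two simple spans AB and BC with a hinge at B.
End slopes at the hinge B, treating each span as simply supported:
  span AB: UDL 28.6: wL³/(24EI) = 989.8/EI
  relative rotation θ_0 = (989.8 + 0)/EI = 989.8/EI
A unit hogging moment at B produces rotation L₁/(3EI) + L₂/(3EI) = 6.5/EI.
Compatibility: M_B·(L₁+L₂)/(3EI) = θ_0, giving M_B = 152.3 kip·ft (hogging).
Span AB, ΣM about A with M_B applied at B: R_B^{AB}·9.4 = 1264 + 152.3, so R_B^{AB} = 150.6 kip and R_A = 268.8 − 150.6 = 118.2 kip.
Span BC, ΣM about C: R_B^{BC}·10.1 = 0 + 152.3, so R_B^{BC} = 15.08 kip and R_C = 0 − 15.08 = -15.08 kip.
R_B = 150.6 + 15.08 = 165.7 kip.

R_B = 165.7 kip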